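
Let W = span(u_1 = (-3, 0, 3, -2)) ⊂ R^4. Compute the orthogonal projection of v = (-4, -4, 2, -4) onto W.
proj_W(v) = (-39/11, 0, 39/11, -26/11)

Set up U = [u_1 | ... | u_1] ∈ R^(4×1). The projector onto W = col(U) is P = U (U^T U)^(-1) U^T.
Compute U^T U =
  [22],
and U^T v = (26).
Solve U^T U · c = U^T v for the coefficients: c = (13/11). The projection is proj_W(v) = U c.
Check: (v - proj_W(v)) · u_1 = 0  (should be 0).
Result: proj_W(v) = (-39/11, 0, 39/11, -26/11).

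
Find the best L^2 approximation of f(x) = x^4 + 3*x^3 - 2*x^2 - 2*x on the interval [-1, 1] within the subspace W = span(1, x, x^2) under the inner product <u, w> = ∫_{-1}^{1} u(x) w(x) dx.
g(x) = -8*x^2/7 - x/5 - 3/35

The best approximation g ∈ W is the orthogonal projection of f onto W. Writing g = a_0 + a_1 x + a_2 x^2, the coefficients solve the normal equations G · a = b where
  G_{ij} = <φ_i, φ_j> and b_i = <f, φ_i>, with φ_0 = 1, φ_1 = x, φ_2 = x^2.
G =
  [2, 0, 2/3]
  [0, 2/3, 0]
  [2/3, 0, 2/5],
b = (-14/15, -2/15, -18/35).
Solving gives a_0 = -3/35, a_1 = -1/5, a_2 = -8/7, so
  g(x) = -8*x^2/7 - x/5 - 3/35.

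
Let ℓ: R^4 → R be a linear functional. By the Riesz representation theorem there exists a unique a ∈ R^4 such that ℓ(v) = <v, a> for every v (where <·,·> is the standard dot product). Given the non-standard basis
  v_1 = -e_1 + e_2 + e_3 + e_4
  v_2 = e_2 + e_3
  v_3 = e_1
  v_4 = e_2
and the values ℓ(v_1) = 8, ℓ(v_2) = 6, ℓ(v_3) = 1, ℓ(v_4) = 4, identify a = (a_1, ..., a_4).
a = (1, 4, 2, 3)

Write a = (a_1, ..., a_4) in the standard basis. For each basis vector v_i, ℓ(v_i) = <v_i, a> is a linear equation in the a_j's. Collect the n equations into a matrix system V a = ℓ, where row i of V is v_i (expressed in the standard basis). Since V is invertible (lower-triangular with 1s on the diagonal, up to permutation), solve by back-substitution:
  V =
[[-1, 1, 1, 1],
 [0, 1, 1, 0],
 [1, 0, 0, 0],
 [0, 1, 0, 0]]
  V a = (8, 6, 1, 4)
Solving gives a = (1, 4, 2, 3).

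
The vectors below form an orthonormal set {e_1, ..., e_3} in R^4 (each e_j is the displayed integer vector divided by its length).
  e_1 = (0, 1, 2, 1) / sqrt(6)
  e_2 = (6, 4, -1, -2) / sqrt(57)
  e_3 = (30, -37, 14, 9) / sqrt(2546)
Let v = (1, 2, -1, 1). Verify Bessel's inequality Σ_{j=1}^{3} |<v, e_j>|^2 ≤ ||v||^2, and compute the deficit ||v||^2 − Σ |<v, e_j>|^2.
Σ |<v, e_j>|^2 = 273/67; ||v||^2 = 7; deficit = 196/67

Write each e_j = u_j / sqrt(<u_j, u_j>) where u_j is the displayed integer vector. Then <v, e_j> = <v, u_j> / sqrt(<u_j, u_j>), so |<v, e_j>|^2 = <v, u_j>^2 / <u_j, u_j>.
Coefficients: <v, e_1> = 1/sqrt(6), <v, e_2> = 13/sqrt(57), <v, e_3> = -49/sqrt(2546).
Square and sum: Σ |<v, e_j>|^2 = 273/67.
Compute ||v||^2 = v·v = 7.
Deficit = 7 − 273/67 = 196/67 ≥ 0, confirming Bessel's inequality. (The deficit equals ||v − Σ <v,e_j> e_j||^2, the squared distance from v to span{e_j}.)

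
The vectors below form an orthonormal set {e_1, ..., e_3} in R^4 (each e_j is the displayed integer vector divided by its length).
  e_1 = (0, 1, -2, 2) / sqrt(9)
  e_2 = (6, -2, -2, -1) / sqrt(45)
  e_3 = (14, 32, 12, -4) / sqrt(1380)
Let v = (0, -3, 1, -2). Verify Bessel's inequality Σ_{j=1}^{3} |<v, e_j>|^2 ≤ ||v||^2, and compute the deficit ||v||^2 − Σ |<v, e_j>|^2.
Σ |<v, e_j>|^2 = 965/69; ||v||^2 = 14; deficit = 1/69

Write each e_j = u_j / sqrt(<u_j, u_j>) where u_j is the displayed integer vector. Then <v, e_j> = <v, u_j> / sqrt(<u_j, u_j>), so |<v, e_j>|^2 = <v, u_j>^2 / <u_j, u_j>.
Coefficients: <v, e_1> = -9/sqrt(9), <v, e_2> = 6/sqrt(45), <v, e_3> = -76/sqrt(1380).
Square and sum: Σ |<v, e_j>|^2 = 965/69.
Compute ||v||^2 = v·v = 14.
Deficit = 14 − 965/69 = 1/69 ≥ 0, confirming Bessel's inequality. (The deficit equals ||v − Σ <v,e_j> e_j||^2, the squared distance from v to span{e_j}.)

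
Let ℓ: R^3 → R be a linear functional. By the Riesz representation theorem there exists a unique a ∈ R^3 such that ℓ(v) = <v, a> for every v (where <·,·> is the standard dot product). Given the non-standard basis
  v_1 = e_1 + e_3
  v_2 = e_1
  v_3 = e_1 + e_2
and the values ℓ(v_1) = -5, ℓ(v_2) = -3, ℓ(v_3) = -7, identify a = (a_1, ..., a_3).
a = (-3, -4, -2)

Write a = (a_1, ..., a_3) in the standard basis. For each basis vector v_i, ℓ(v_i) = <v_i, a> is a linear equation in the a_j's. Collect the n equations into a matrix system V a = ℓ, where row i of V is v_i (expressed in the standard basis). Since V is invertible (lower-triangular with 1s on the diagonal, up to permutation), solve by back-substitution:
  V =
[[1, 0, 1],
 [1, 0, 0],
 [1, 1, 0]]
  V a = (-5, -3, -7)
Solving gives a = (-3, -4, -2).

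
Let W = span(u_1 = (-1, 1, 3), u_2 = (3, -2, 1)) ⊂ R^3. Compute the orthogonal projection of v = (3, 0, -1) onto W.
proj_W(v) = (148/75, -22/15, -64/75)

Set up U = [u_1 | ... | u_2] ∈ R^(3×2). The projector onto W = col(U) is P = U (U^T U)^(-1) U^T.
Compute U^T U =
  [11, -2]
  [-2, 14],
and U^T v = (-6, 8).
Solve U^T U · c = U^T v for the coefficients: c = (-34/75, 38/75). The projection is proj_W(v) = U c.
Check: (v - proj_W(v)) · u_1 = 0  (should be 0).
Check: (v - proj_W(v)) · u_2 = 0  (should be 0).
Result: proj_W(v) = (148/75, -22/15, -64/75).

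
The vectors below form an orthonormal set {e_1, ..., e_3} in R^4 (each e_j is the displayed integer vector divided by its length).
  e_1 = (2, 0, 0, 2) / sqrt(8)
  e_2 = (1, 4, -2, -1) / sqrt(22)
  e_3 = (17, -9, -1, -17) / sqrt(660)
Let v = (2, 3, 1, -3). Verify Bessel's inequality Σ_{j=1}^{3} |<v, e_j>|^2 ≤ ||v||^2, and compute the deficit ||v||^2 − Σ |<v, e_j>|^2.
Σ |<v, e_j>|^2 = 313/20; ||v||^2 = 23; deficit = 147/20

Write each e_j = u_j / sqrt(<u_j, u_j>) where u_j is the displayed integer vector. Then <v, e_j> = <v, u_j> / sqrt(<u_j, u_j>), so |<v, e_j>|^2 = <v, u_j>^2 / <u_j, u_j>.
Coefficients: <v, e_1> = -2/sqrt(8), <v, e_2> = 15/sqrt(22), <v, e_3> = 57/sqrt(660).
Square and sum: Σ |<v, e_j>|^2 = 313/20.
Compute ||v||^2 = v·v = 23.
Deficit = 23 − 313/20 = 147/20 ≥ 0, confirming Bessel's inequality. (The deficit equals ||v − Σ <v,e_j> e_j||^2, the squared distance from v to span{e_j}.)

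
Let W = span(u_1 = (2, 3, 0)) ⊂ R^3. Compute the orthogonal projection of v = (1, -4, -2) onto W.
proj_W(v) = (-20/13, -30/13, 0)

Set up U = [u_1 | ... | u_1] ∈ R^(3×1). The projector onto W = col(U) is P = U (U^T U)^(-1) U^T.
Compute U^T U =
  [13],
and U^T v = (-10).
Solve U^T U · c = U^T v for the coefficients: c = (-10/13). The projection is proj_W(v) = U c.
Check: (v - proj_W(v)) · u_1 = 0  (should be 0).
Result: proj_W(v) = (-20/13, -30/13, 0).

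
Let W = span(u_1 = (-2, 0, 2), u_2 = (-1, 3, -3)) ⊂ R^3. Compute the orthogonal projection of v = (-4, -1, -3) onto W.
proj_W(v) = (-61/34, 33/17, -27/34)

Set up U = [u_1 | ... | u_2] ∈ R^(3×2). The projector onto W = col(U) is P = U (U^T U)^(-1) U^T.
Compute U^T U =
  [8, -4]
  [-4, 19],
and U^T v = (2, 10).
Solve U^T U · c = U^T v for the coefficients: c = (39/68, 11/17). The projection is proj_W(v) = U c.
Check: (v - proj_W(v)) · u_1 = 0  (should be 0).
Check: (v - proj_W(v)) · u_2 = 0  (should be 0).
Result: proj_W(v) = (-61/34, 33/17, -27/34).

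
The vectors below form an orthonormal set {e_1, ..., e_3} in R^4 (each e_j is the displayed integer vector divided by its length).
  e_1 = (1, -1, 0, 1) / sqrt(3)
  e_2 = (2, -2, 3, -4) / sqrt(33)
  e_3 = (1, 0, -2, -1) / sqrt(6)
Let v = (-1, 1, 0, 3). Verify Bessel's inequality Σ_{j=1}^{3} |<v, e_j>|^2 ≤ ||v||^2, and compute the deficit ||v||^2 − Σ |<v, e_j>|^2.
Σ |<v, e_j>|^2 = 355/33; ||v||^2 = 11; deficit = 8/33

Write each e_j = u_j / sqrt(<u_j, u_j>) where u_j is the displayed integer vector. Then <v, e_j> = <v, u_j> / sqrt(<u_j, u_j>), so |<v, e_j>|^2 = <v, u_j>^2 / <u_j, u_j>.
Coefficients: <v, e_1> = 1/sqrt(3), <v, e_2> = -16/sqrt(33), <v, e_3> = -4/sqrt(6).
Square and sum: Σ |<v, e_j>|^2 = 355/33.
Compute ||v||^2 = v·v = 11.
Deficit = 11 − 355/33 = 8/33 ≥ 0, confirming Bessel's inequality. (The deficit equals ||v − Σ <v,e_j> e_j||^2, the squared distance from v to span{e_j}.)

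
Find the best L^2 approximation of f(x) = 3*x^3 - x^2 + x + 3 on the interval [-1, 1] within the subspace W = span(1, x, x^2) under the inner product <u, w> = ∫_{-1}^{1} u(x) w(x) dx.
g(x) = -x^2 + 14*x/5 + 3

The best approximation g ∈ W is the orthogonal projection of f onto W. Writing g = a_0 + a_1 x + a_2 x^2, the coefficients solve the normal equations G · a = b where
  G_{ij} = <φ_i, φ_j> and b_i = <f, φ_i>, with φ_0 = 1, φ_1 = x, φ_2 = x^2.
G =
  [2, 0, 2/3]
  [0, 2/3, 0]
  [2/3, 0, 2/5],
b = (16/3, 28/15, 8/5).
Solving gives a_0 = 3, a_1 = 14/5, a_2 = -1, so
  g(x) = -x^2 + 14*x/5 + 3.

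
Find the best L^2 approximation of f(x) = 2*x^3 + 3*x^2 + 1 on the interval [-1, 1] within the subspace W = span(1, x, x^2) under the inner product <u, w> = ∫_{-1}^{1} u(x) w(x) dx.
g(x) = 3*x^2 + 6*x/5 + 1

The best approximation g ∈ W is the orthogonal projection of f onto W. Writing g = a_0 + a_1 x + a_2 x^2, the coefficients solve the normal equations G · a = b where
  G_{ij} = <φ_i, φ_j> and b_i = <f, φ_i>, with φ_0 = 1, φ_1 = x, φ_2 = x^2.
G =
  [2, 0, 2/3]
  [0, 2/3, 0]
  [2/3, 0, 2/5],
b = (4, 4/5, 28/15).
Solving gives a_0 = 1, a_1 = 6/5, a_2 = 3, so
  g(x) = 3*x^2 + 6*x/5 + 1.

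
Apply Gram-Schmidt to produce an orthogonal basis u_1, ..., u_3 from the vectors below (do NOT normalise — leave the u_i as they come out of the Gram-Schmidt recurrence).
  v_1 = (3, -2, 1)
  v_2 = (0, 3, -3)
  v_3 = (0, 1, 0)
Orthogonal basis:
  u_1 = (3, -2, 1)
  u_2 = (27/14, 12/7, -33/14)
  u_3 = (3/19, 9/19, 9/19)

Apply the Gram-Schmidt recurrence
  u_1 = v_1
  u_i = v_i − Σ_{j<i} ((v_i · u_j) / (u_j · u_j)) · u_j.

Step by step this gives:
  u_1 = (3, -2, 1)
  u_2 = (27/14, 12/7, -33/14)
  u_3 = (3/19, 9/19, 9/19)

Orthogonality check:
  u_2 · u_1 = 0 (should be 0)
  u_3 · u_1 = 0 (should be 0)
  u_3 · u_2 = 0 (should be 0)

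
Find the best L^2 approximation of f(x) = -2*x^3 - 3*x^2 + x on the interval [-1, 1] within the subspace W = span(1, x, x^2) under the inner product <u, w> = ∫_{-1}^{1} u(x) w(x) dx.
g(x) = -3*x^2 - x/5

The best approximation g ∈ W is the orthogonal projection of f onto W. Writing g = a_0 + a_1 x + a_2 x^2, the coefficients solve the normal equations G · a = b where
  G_{ij} = <φ_i, φ_j> and b_i = <f, φ_i>, with φ_0 = 1, φ_1 = x, φ_2 = x^2.
G =
  [2, 0, 2/3]
  [0, 2/3, 0]
  [2/3, 0, 2/5],
b = (-2, -2/15, -6/5).
Solving gives a_0 = 0, a_1 = -1/5, a_2 = -3, so
  g(x) = -3*x^2 - x/5.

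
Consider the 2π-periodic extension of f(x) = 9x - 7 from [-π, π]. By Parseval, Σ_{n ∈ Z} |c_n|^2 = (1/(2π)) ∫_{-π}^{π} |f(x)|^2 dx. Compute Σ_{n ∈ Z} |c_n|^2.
Σ |c_n|^2 = 27π^2 + 49

Expand and integrate term by term over [-π, π]:
  ∫ (9x)^2 dx = 81·(2π^3/3); ∫ 2·9·(-7)·x dx = 0 (odd integrand); ∫ (-7)^2 dx = 49·2π.
So (1/(2π)) ∫_{-π}^{π} (9x - 7)^2 dx = 81π^2/3 + 49 = 27π^2 + 49.
Parseval ⇒ Σ |c_n|^2 = 27π^2 + 49.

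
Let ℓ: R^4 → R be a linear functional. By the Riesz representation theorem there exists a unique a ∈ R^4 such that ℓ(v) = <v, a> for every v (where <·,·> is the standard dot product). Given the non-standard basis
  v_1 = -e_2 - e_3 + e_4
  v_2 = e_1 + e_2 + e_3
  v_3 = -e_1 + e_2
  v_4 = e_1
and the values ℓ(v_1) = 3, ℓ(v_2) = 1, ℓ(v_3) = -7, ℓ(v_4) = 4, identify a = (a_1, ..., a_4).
a = (4, -3, 0, 0)

Write a = (a_1, ..., a_4) in the standard basis. For each basis vector v_i, ℓ(v_i) = <v_i, a> is a linear equation in the a_j's. Collect the n equations into a matrix system V a = ℓ, where row i of V is v_i (expressed in the standard basis). Since V is invertible (lower-triangular with 1s on the diagonal, up to permutation), solve by back-substitution:
  V =
[[0, -1, -1, 1],
 [1, 1, 1, 0],
 [-1, 1, 0, 0],
 [1, 0, 0, 0]]
  V a = (3, 1, -7, 4)
Solving gives a = (4, -3, 0, 0).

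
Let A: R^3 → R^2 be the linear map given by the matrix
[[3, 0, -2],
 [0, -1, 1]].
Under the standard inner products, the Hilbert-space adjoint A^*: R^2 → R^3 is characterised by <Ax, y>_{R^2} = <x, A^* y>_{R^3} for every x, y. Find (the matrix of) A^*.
A^* = A^T =
[[3, 0],
 [0, -1],
 [-2, 1]]

For real matrices with standard dot products, the defining identity <Ax, y> = <x, A^* y> gives (Ax)^T y = x^T (A^*) y, i.e. x^T A^T y = x^T (A^*) y. Since this holds for all x, y, we must have A^* = A^T. Therefore
A^* =
[[3, 0],
 [0, -1],
 [-2, 1]].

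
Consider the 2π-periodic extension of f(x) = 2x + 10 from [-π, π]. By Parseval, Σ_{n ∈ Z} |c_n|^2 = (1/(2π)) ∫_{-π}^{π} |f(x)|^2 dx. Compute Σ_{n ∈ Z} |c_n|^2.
Σ |c_n|^2 = 4π^2/3 + 100

Expand and integrate term by term over [-π, π]:
  ∫ (2x)^2 dx = 4·(2π^3/3); ∫ 2·2·(10)·x dx = 0 (odd integrand); ∫ 10^2 dx = 100·2π.
So (1/(2π)) ∫_{-π}^{π} (2x + 10)^2 dx = 4π^2/3 + 100 = 4π^2/3 + 100.
Parseval ⇒ Σ |c_n|^2 = 4π^2/3 + 100.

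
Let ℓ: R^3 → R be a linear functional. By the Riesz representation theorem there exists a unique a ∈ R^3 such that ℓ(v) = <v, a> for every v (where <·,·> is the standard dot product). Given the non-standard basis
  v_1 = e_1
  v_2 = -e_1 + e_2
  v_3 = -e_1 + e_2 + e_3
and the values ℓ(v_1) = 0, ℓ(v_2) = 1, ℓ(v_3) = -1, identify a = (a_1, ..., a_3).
a = (0, 1, -2)

Write a = (a_1, ..., a_3) in the standard basis. For each basis vector v_i, ℓ(v_i) = <v_i, a> is a linear equation in the a_j's. Collect the n equations into a matrix system V a = ℓ, where row i of V is v_i (expressed in the standard basis). Since V is invertible (lower-triangular with 1s on the diagonal, up to permutation), solve by back-substitution:
  V =
[[1, 0, 0],
 [-1, 1, 0],
 [-1, 1, 1]]
  V a = (0, 1, -1)
Solving gives a = (0, 1, -2).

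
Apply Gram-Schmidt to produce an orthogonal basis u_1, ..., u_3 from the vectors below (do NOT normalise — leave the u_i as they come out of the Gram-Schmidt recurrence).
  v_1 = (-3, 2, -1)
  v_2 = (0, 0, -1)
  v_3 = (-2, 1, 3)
Orthogonal basis:
  u_1 = (-3, 2, -1)
  u_2 = (3/14, -1/7, -13/14)
  u_3 = (-2/13, -3/13, 0)

Apply the Gram-Schmidt recurrence
  u_1 = v_1
  u_i = v_i − Σ_{j<i} ((v_i · u_j) / (u_j · u_j)) · u_j.

Step by step this gives:
  u_1 = (-3, 2, -1)
  u_2 = (3/14, -1/7, -13/14)
  u_3 = (-2/13, -3/13, 0)

Orthogonality check:
  u_2 · u_1 = 0 (should be 0)
  u_3 · u_1 = 0 (should be 0)
  u_3 · u_2 = 0 (should be 0)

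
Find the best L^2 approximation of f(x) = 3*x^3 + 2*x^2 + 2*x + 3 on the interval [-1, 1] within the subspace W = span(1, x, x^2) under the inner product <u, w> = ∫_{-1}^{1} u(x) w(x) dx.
g(x) = 2*x^2 + 19*x/5 + 3

The best approximation g ∈ W is the orthogonal projection of f onto W. Writing g = a_0 + a_1 x + a_2 x^2, the coefficients solve the normal equations G · a = b where
  G_{ij} = <φ_i, φ_j> and b_i = <f, φ_i>, with φ_0 = 1, φ_1 = x, φ_2 = x^2.
G =
  [2, 0, 2/3]
  [0, 2/3, 0]
  [2/3, 0, 2/5],
b = (22/3, 38/15, 14/5).
Solving gives a_0 = 3, a_1 = 19/5, a_2 = 2, so
  g(x) = 2*x^2 + 19*x/5 + 3.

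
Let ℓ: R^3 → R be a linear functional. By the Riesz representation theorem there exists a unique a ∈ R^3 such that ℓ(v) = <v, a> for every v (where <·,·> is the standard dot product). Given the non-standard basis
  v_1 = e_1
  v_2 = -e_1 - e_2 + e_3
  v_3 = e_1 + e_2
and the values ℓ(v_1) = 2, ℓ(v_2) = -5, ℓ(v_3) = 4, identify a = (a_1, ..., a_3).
a = (2, 2, -1)

Write a = (a_1, ..., a_3) in the standard basis. For each basis vector v_i, ℓ(v_i) = <v_i, a> is a linear equation in the a_j's. Collect the n equations into a matrix system V a = ℓ, where row i of V is v_i (expressed in the standard basis). Since V is invertible (lower-triangular with 1s on the diagonal, up to permutation), solve by back-substitution:
  V =
[[1, 0, 0],
 [-1, -1, 1],
 [1, 1, 0]]
  V a = (2, -5, 4)
Solving gives a = (2, 2, -1).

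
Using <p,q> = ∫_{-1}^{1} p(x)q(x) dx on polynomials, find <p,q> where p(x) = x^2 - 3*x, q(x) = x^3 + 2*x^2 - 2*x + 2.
<p,q> = 74/15

Expand the product: p(x)·q(x) = x^5 - x^4 - 8*x^3 + 8*x^2 - 6*x.
∫_{-1}^{1} of each monomial x^k gives [2/(k+1) if k even, 0 if k odd]. Integrating term-by-term (or equivalently evaluating the antiderivative F(x) = x^6/6 - x^5/5 - 2*x^4 + 8*x^3/3 - 3*x^2 at the endpoints):
  F(1) − F(−1) = -71/30 − (-73/10) = 74/15.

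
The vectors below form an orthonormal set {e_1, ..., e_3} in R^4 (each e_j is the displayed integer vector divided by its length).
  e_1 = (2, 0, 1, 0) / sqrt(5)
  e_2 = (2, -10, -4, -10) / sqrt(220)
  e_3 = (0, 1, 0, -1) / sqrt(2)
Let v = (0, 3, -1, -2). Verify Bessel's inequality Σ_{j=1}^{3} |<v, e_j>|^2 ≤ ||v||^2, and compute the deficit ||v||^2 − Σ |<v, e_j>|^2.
Σ |<v, e_j>|^2 = 283/22; ||v||^2 = 14; deficit = 25/22

Write each e_j = u_j / sqrt(<u_j, u_j>) where u_j is the displayed integer vector. Then <v, e_j> = <v, u_j> / sqrt(<u_j, u_j>), so |<v, e_j>|^2 = <v, u_j>^2 / <u_j, u_j>.
Coefficients: <v, e_1> = -1/sqrt(5), <v, e_2> = -6/sqrt(220), <v, e_3> = 5/sqrt(2).
Square and sum: Σ |<v, e_j>|^2 = 283/22.
Compute ||v||^2 = v·v = 14.
Deficit = 14 − 283/22 = 25/22 ≥ 0, confirming Bessel's inequality. (The deficit equals ||v − Σ <v,e_j> e_j||^2, the squared distance from v to span{e_j}.)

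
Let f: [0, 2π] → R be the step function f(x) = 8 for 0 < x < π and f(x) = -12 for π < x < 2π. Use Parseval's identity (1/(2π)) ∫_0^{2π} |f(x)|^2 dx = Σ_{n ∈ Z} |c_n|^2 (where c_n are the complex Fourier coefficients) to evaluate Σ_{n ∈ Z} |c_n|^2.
Σ |c_n|^2 = 104

Parseval equates the L^2 energy of f (normalised by 1/(2π)) with the ℓ^2 sum of its Fourier coefficients: (1/(2π)) ∫_0^{2π} |f|^2 = Σ |c_n|^2.
Compute the left side: (1/(2π)) [∫_0^π 8^2 dx + ∫_π^{2π} (-12)^2 dx] = (1/(2π)) · (64π + 144π) = (64 + 144)/2 = 104.
So Σ_{n ∈ Z} |c_n|^2 = 104.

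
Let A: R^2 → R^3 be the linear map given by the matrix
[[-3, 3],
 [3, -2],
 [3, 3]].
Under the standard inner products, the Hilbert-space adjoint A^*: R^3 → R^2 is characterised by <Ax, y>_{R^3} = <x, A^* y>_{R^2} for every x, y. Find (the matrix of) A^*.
A^* = A^T =
[[-3, 3, 3],
 [3, -2, 3]]

For real matrices with standard dot products, the defining identity <Ax, y> = <x, A^* y> gives (Ax)^T y = x^T (A^*) y, i.e. x^T A^T y = x^T (A^*) y. Since this holds for all x, y, we must have A^* = A^T. Therefore
A^* =
[[-3, 3, 3],
 [3, -2, 3]].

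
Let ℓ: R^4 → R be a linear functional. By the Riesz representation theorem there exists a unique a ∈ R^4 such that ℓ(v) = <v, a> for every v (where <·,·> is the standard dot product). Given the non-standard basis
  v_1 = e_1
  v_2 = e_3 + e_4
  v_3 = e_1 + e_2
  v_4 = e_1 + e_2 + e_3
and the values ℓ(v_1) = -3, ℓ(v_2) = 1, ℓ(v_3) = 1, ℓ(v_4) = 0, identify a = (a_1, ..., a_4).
a = (-3, 4, -1, 2)

Write a = (a_1, ..., a_4) in the standard basis. For each basis vector v_i, ℓ(v_i) = <v_i, a> is a linear equation in the a_j's. Collect the n equations into a matrix system V a = ℓ, where row i of V is v_i (expressed in the standard basis). Since V is invertible (lower-triangular with 1s on the diagonal, up to permutation), solve by back-substitution:
  V =
[[1, 0, 0, 0],
 [0, 0, 1, 1],
 [1, 1, 0, 0],
 [1, 1, 1, 0]]
  V a = (-3, 1, 1, 0)
Solving gives a = (-3, 4, -1, 2).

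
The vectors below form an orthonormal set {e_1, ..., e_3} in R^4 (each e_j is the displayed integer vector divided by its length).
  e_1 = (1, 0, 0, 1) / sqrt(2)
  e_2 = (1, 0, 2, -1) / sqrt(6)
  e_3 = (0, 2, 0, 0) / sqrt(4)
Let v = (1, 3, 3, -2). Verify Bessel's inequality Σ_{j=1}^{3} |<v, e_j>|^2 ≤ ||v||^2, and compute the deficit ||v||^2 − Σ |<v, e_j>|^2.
Σ |<v, e_j>|^2 = 23; ||v||^2 = 23; deficit = 0

Write each e_j = u_j / sqrt(<u_j, u_j>) where u_j is the displayed integer vector. Then <v, e_j> = <v, u_j> / sqrt(<u_j, u_j>), so |<v, e_j>|^2 = <v, u_j>^2 / <u_j, u_j>.
Coefficients: <v, e_1> = -1/sqrt(2), <v, e_2> = 9/sqrt(6), <v, e_3> = 6/sqrt(4).
Square and sum: Σ |<v, e_j>|^2 = 23.
Compute ||v||^2 = v·v = 23.
Deficit = 23 − 23 = 0 ≥ 0, confirming Bessel's inequality. (The deficit equals ||v − Σ <v,e_j> e_j||^2, the squared distance from v to span{e_j}.)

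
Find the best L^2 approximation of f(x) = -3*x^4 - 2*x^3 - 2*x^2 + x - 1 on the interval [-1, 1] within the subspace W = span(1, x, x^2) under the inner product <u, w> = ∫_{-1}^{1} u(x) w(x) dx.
g(x) = -32*x^2/7 - x/5 - 26/35

The best approximation g ∈ W is the orthogonal projection of f onto W. Writing g = a_0 + a_1 x + a_2 x^2, the coefficients solve the normal equations G · a = b where
  G_{ij} = <φ_i, φ_j> and b_i = <f, φ_i>, with φ_0 = 1, φ_1 = x, φ_2 = x^2.
G =
  [2, 0, 2/3]
  [0, 2/3, 0]
  [2/3, 0, 2/5],
b = (-68/15, -2/15, -244/105).
Solving gives a_0 = -26/35, a_1 = -1/5, a_2 = -32/7, so
  g(x) = -32*x^2/7 - x/5 - 26/35.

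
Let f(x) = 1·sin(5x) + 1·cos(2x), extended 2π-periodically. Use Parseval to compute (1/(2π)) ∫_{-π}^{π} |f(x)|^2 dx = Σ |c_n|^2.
Σ |c_n|^2 = 1

Expand |f|^2 and use orthogonality of {sin(nx), cos(mx)} on [-π, π]:
  ∫_{-π}^{π} sin(nx)^2 dx = π, ∫ cos(mx)^2 dx = π, and cross terms integrate to 0.
So ∫_{-π}^{π} f(x)^2 dx = 1^2 · π + 1^2 · π = (1 + 1)π.
Divide by 2π: (1 + 1)/2 = 1.
By Parseval, this equals Σ |c_n|^2.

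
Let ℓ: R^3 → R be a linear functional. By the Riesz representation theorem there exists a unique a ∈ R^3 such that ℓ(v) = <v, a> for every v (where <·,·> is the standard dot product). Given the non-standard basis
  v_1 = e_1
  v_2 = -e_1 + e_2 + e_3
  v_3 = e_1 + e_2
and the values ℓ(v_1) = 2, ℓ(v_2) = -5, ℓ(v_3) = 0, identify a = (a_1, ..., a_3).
a = (2, -2, -1)

Write a = (a_1, ..., a_3) in the standard basis. For each basis vector v_i, ℓ(v_i) = <v_i, a> is a linear equation in the a_j's. Collect the n equations into a matrix system V a = ℓ, where row i of V is v_i (expressed in the standard basis). Since V is invertible (lower-triangular with 1s on the diagonal, up to permutation), solve by back-substitution:
  V =
[[1, 0, 0],
 [-1, 1, 1],
 [1, 1, 0]]
  V a = (2, -5, 0)
Solving gives a = (2, -2, -1).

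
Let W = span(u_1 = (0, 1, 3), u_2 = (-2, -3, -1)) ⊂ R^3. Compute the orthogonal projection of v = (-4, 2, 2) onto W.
proj_W(v) = (-12/13, -4/13, 36/13)

Set up U = [u_1 | ... | u_2] ∈ R^(3×2). The projector onto W = col(U) is P = U (U^T U)^(-1) U^T.
Compute U^T U =
  [10, -6]
  [-6, 14],
and U^T v = (8, 0).
Solve U^T U · c = U^T v for the coefficients: c = (14/13, 6/13). The projection is proj_W(v) = U c.
Check: (v - proj_W(v)) · u_1 = 0  (should be 0).
Check: (v - proj_W(v)) · u_2 = 0  (should be 0).
Result: proj_W(v) = (-12/13, -4/13, 36/13).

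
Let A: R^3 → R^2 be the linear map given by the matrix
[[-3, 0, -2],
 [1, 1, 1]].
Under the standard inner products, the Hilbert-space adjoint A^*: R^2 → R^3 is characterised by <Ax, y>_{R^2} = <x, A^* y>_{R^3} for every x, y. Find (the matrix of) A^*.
A^* = A^T =
[[-3, 1],
 [0, 1],
 [-2, 1]]

For real matrices with standard dot products, the defining identity <Ax, y> = <x, A^* y> gives (Ax)^T y = x^T (A^*) y, i.e. x^T A^T y = x^T (A^*) y. Since this holds for all x, y, we must have A^* = A^T. Therefore
A^* =
[[-3, 1],
 [0, 1],
 [-2, 1]].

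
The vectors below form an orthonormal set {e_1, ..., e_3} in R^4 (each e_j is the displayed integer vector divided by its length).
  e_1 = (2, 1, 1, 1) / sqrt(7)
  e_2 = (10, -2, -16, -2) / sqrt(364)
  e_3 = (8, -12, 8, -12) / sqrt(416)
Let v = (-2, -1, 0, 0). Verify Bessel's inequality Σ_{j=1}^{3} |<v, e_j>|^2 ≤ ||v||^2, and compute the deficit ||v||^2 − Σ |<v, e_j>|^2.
Σ |<v, e_j>|^2 = 9/2; ||v||^2 = 5; deficit = 1/2

Write each e_j = u_j / sqrt(<u_j, u_j>) where u_j is the displayed integer vector. Then <v, e_j> = <v, u_j> / sqrt(<u_j, u_j>), so |<v, e_j>|^2 = <v, u_j>^2 / <u_j, u_j>.
Coefficients: <v, e_1> = -5/sqrt(7), <v, e_2> = -18/sqrt(364), <v, e_3> = -4/sqrt(416).
Square and sum: Σ |<v, e_j>|^2 = 9/2.
Compute ||v||^2 = v·v = 5.
Deficit = 5 − 9/2 = 1/2 ≥ 0, confirming Bessel's inequality. (The deficit equals ||v − Σ <v,e_j> e_j||^2, the squared distance from v to span{e_j}.)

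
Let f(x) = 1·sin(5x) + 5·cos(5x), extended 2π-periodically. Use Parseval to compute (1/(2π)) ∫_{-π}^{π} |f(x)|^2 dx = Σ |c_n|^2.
Σ |c_n|^2 = 13

Expand |f|^2 and use orthogonality of {sin(nx), cos(mx)} on [-π, π]:
  ∫_{-π}^{π} sin(nx)^2 dx = π, ∫ cos(mx)^2 dx = π, and cross terms integrate to 0.
So ∫_{-π}^{π} f(x)^2 dx = 1^2 · π + 5^2 · π = (1 + 25)π.
Divide by 2π: (1 + 25)/2 = 13.
By Parseval, this equals Σ |c_n|^2.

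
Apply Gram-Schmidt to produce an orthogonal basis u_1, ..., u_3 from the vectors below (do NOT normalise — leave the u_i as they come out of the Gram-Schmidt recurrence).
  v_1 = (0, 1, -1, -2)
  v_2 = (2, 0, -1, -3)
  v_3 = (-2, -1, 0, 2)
Orthogonal basis:
  u_1 = (0, 1, -1, -2)
  u_2 = (2, -7/6, 1/6, -2/3)
  u_3 = (-4/7, -1, -5/7, -1/7)

Apply the Gram-Schmidt recurrence
  u_1 = v_1
  u_i = v_i − Σ_{j<i} ((v_i · u_j) / (u_j · u_j)) · u_j.

Step by step this gives:
  u_1 = (0, 1, -1, -2)
  u_2 = (2, -7/6, 1/6, -2/3)
  u_3 = (-4/7, -1, -5/7, -1/7)

Orthogonality check:
  u_2 · u_1 = 0 (should be 0)
  u_3 · u_1 = 0 (should be 0)
  u_3 · u_2 = 0 (should be 0)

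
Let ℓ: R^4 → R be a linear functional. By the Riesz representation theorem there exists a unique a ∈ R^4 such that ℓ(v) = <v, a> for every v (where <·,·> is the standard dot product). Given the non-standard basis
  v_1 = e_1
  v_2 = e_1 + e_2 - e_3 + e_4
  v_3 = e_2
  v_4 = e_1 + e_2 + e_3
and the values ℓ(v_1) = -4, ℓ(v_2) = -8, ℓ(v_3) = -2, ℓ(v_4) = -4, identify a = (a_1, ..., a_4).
a = (-4, -2, 2, 0)

Write a = (a_1, ..., a_4) in the standard basis. For each basis vector v_i, ℓ(v_i) = <v_i, a> is a linear equation in the a_j's. Collect the n equations into a matrix system V a = ℓ, where row i of V is v_i (expressed in the standard basis). Since V is invertible (lower-triangular with 1s on the diagonal, up to permutation), solve by back-substitution:
  V =
[[1, 0, 0, 0],
 [1, 1, -1, 1],
 [0, 1, 0, 0],
 [1, 1, 1, 0]]
  V a = (-4, -8, -2, -4)
Solving gives a = (-4, -2, 2, 0).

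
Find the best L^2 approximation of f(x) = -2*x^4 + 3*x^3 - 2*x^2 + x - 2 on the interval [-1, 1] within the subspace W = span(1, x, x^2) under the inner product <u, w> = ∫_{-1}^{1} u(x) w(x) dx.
g(x) = -26*x^2/7 + 14*x/5 - 64/35

The best approximation g ∈ W is the orthogonal projection of f onto W. Writing g = a_0 + a_1 x + a_2 x^2, the coefficients solve the normal equations G · a = b where
  G_{ij} = <φ_i, φ_j> and b_i = <f, φ_i>, with φ_0 = 1, φ_1 = x, φ_2 = x^2.
G =
  [2, 0, 2/3]
  [0, 2/3, 0]
  [2/3, 0, 2/5],
b = (-92/15, 28/15, -284/105).
Solving gives a_0 = -64/35, a_1 = 14/5, a_2 = -26/7, so
  g(x) = -26*x^2/7 + 14*x/5 - 64/35.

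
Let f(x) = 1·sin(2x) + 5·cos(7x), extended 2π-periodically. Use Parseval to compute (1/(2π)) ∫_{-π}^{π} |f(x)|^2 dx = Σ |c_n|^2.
Σ |c_n|^2 = 13

Expand |f|^2 and use orthogonality of {sin(nx), cos(mx)} on [-π, π]:
  ∫_{-π}^{π} sin(nx)^2 dx = π, ∫ cos(mx)^2 dx = π, and cross terms integrate to 0.
So ∫_{-π}^{π} f(x)^2 dx = 1^2 · π + 5^2 · π = (1 + 25)π.
Divide by 2π: (1 + 25)/2 = 13.
By Parseval, this equals Σ |c_n|^2.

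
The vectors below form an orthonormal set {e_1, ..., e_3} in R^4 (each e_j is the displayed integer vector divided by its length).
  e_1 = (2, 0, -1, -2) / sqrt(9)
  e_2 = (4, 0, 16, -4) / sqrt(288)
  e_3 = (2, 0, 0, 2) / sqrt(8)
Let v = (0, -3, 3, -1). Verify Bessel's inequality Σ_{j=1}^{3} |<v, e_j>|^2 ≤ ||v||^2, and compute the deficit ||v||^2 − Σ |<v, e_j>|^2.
Σ |<v, e_j>|^2 = 10; ||v||^2 = 19; deficit = 9

Write each e_j = u_j / sqrt(<u_j, u_j>) where u_j is the displayed integer vector. Then <v, e_j> = <v, u_j> / sqrt(<u_j, u_j>), so |<v, e_j>|^2 = <v, u_j>^2 / <u_j, u_j>.
Coefficients: <v, e_1> = -1/sqrt(9), <v, e_2> = 52/sqrt(288), <v, e_3> = -2/sqrt(8).
Square and sum: Σ |<v, e_j>|^2 = 10.
Compute ||v||^2 = v·v = 19.
Deficit = 19 − 10 = 9 ≥ 0, confirming Bessel's inequality. (The deficit equals ||v − Σ <v,e_j> e_j||^2, the squared distance from v to span{e_j}.)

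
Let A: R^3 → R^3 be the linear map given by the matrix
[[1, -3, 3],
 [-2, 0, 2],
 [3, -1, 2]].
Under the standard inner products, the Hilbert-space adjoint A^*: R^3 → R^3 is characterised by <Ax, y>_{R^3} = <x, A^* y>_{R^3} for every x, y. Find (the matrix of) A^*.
A^* = A^T =
[[1, -2, 3],
 [-3, 0, -1],
 [3, 2, 2]]

For real matrices with standard dot products, the defining identity <Ax, y> = <x, A^* y> gives (Ax)^T y = x^T (A^*) y, i.e. x^T A^T y = x^T (A^*) y. Since this holds for all x, y, we must have A^* = A^T. Therefore
A^* =
[[1, -2, 3],
 [-3, 0, -1],
 [3, 2, 2]].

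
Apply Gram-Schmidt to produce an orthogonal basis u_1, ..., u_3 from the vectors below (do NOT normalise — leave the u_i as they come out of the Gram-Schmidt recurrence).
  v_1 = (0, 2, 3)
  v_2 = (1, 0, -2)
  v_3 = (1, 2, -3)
Orthogonal basis:
  u_1 = (0, 2, 3)
  u_2 = (1, 12/13, -8/13)
  u_3 = (-32/29, 24/29, -16/29)

Apply the Gram-Schmidt recurrence
  u_1 = v_1
  u_i = v_i − Σ_{j<i} ((v_i · u_j) / (u_j · u_j)) · u_j.

Step by step this gives:
  u_1 = (0, 2, 3)
  u_2 = (1, 12/13, -8/13)
  u_3 = (-32/29, 24/29, -16/29)

Orthogonality check:
  u_2 · u_1 = 0 (should be 0)
  u_3 · u_1 = 0 (should be 0)
  u_3 · u_2 = 0 (should be 0)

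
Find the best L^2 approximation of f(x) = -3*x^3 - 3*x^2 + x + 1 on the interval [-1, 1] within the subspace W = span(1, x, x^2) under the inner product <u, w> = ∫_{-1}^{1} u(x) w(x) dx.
g(x) = -3*x^2 - 4*x/5 + 1

The best approximation g ∈ W is the orthogonal projection of f onto W. Writing g = a_0 + a_1 x + a_2 x^2, the coefficients solve the normal equations G · a = b where
  G_{ij} = <φ_i, φ_j> and b_i = <f, φ_i>, with φ_0 = 1, φ_1 = x, φ_2 = x^2.
G =
  [2, 0, 2/3]
  [0, 2/3, 0]
  [2/3, 0, 2/5],
b = (0, -8/15, -8/15).
Solving gives a_0 = 1, a_1 = -4/5, a_2 = -3, so
  g(x) = -3*x^2 - 4*x/5 + 1.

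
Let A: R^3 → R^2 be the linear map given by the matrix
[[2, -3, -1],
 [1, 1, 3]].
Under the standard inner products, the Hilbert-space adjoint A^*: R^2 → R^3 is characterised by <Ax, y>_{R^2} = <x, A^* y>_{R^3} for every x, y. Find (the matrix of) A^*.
A^* = A^T =
[[2, 1],
 [-3, 1],
 [-1, 3]]

For real matrices with standard dot products, the defining identity <Ax, y> = <x, A^* y> gives (Ax)^T y = x^T (A^*) y, i.e. x^T A^T y = x^T (A^*) y. Since this holds for all x, y, we must have A^* = A^T. Therefore
A^* =
[[2, 1],
 [-3, 1],
 [-1, 3]].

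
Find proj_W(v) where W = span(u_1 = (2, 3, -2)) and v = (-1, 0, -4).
proj_W(v) = (12/17, 18/17, -12/17)

Set up U = [u_1 | ... | u_1] ∈ R^(3×1). The projector onto W = col(U) is P = U (U^T U)^(-1) U^T.
Compute U^T U =
  [17],
and U^T v = (6).
Solve U^T U · c = U^T v for the coefficients: c = (6/17). The projection is proj_W(v) = U c.
Check: (v - proj_W(v)) · u_1 = 0  (should be 0).
Result: proj_W(v) = (12/17, 18/17, -12/17).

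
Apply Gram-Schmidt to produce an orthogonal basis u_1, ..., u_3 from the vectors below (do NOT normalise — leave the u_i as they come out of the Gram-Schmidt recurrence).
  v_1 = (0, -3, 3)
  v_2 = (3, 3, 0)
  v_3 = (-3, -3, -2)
Orthogonal basis:
  u_1 = (0, -3, 3)
  u_2 = (3, 3/2, 3/2)
  u_3 = (2/3, -2/3, -2/3)

Apply the Gram-Schmidt recurrence
  u_1 = v_1
  u_i = v_i − Σ_{j<i} ((v_i · u_j) / (u_j · u_j)) · u_j.

Step by step this gives:
  u_1 = (0, -3, 3)
  u_2 = (3, 3/2, 3/2)
  u_3 = (2/3, -2/3, -2/3)

Orthogonality check:
  u_2 · u_1 = 0 (should be 0)
  u_3 · u_1 = 0 (should be 0)
  u_3 · u_2 = 0 (should be 0)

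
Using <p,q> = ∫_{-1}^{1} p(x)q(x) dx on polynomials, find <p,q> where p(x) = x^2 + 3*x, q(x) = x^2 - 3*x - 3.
<p,q> = -38/5

Expand the product: p(x)·q(x) = x^4 - 12*x^2 - 9*x.
∫_{-1}^{1} of each monomial x^k gives [2/(k+1) if k even, 0 if k odd]. Integrating term-by-term (or equivalently evaluating the antiderivative F(x) = x^5/5 - 4*x^3 - 9*x^2/2 at the endpoints):
  F(1) − F(−1) = -83/10 − (-7/10) = -38/5.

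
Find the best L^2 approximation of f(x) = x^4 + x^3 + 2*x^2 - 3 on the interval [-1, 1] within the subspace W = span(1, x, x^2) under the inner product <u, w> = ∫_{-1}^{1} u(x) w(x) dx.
g(x) = 20*x^2/7 + 3*x/5 - 108/35

The best approximation g ∈ W is the orthogonal projection of f onto W. Writing g = a_0 + a_1 x + a_2 x^2, the coefficients solve the normal equations G · a = b where
  G_{ij} = <φ_i, φ_j> and b_i = <f, φ_i>, with φ_0 = 1, φ_1 = x, φ_2 = x^2.
G =
  [2, 0, 2/3]
  [0, 2/3, 0]
  [2/3, 0, 2/5],
b = (-64/15, 2/5, -32/35).
Solving gives a_0 = -108/35, a_1 = 3/5, a_2 = 20/7, so
  g(x) = 20*x^2/7 + 3*x/5 - 108/35.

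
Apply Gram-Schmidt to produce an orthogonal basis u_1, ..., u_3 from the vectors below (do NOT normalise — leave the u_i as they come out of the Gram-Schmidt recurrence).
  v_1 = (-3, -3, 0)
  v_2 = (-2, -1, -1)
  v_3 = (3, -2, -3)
Orthogonal basis:
  u_1 = (-3, -3, 0)
  u_2 = (-1/2, 1/2, -1)
  u_3 = (8/3, -8/3, -8/3)

Apply the Gram-Schmidt recurrence
  u_1 = v_1
  u_i = v_i − Σ_{j<i} ((v_i · u_j) / (u_j · u_j)) · u_j.

Step by step this gives:
  u_1 = (-3, -3, 0)
  u_2 = (-1/2, 1/2, -1)
  u_3 = (8/3, -8/3, -8/3)

Orthogonality check:
  u_2 · u_1 = 0 (should be 0)
  u_3 · u_1 = 0 (should be 0)
  u_3 · u_2 = 0 (should be 0)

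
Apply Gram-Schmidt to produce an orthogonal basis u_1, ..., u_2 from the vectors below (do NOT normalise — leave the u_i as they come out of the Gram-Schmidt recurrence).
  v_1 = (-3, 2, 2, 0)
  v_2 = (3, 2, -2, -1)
Orthogonal basis:
  u_1 = (-3, 2, 2, 0)
  u_2 = (24/17, 52/17, -16/17, -1)

Apply the Gram-Schmidt recurrence
  u_1 = v_1
  u_i = v_i − Σ_{j<i} ((v_i · u_j) / (u_j · u_j)) · u_j.

Step by step this gives:
  u_1 = (-3, 2, 2, 0)
  u_2 = (24/17, 52/17, -16/17, -1)

Orthogonality check:
  u_2 · u_1 = 0 (should be 0)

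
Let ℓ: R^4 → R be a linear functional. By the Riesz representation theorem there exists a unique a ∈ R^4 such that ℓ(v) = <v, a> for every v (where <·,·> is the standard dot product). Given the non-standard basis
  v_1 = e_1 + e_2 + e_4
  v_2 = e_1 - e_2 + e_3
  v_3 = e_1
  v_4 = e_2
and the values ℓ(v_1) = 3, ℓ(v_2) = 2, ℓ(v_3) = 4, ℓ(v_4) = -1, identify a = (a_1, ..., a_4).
a = (4, -1, -3, 0)

Write a = (a_1, ..., a_4) in the standard basis. For each basis vector v_i, ℓ(v_i) = <v_i, a> is a linear equation in the a_j's. Collect the n equations into a matrix system V a = ℓ, where row i of V is v_i (expressed in the standard basis). Since V is invertible (lower-triangular with 1s on the diagonal, up to permutation), solve by back-substitution:
  V =
[[1, 1, 0, 1],
 [1, -1, 1, 0],
 [1, 0, 0, 0],
 [0, 1, 0, 0]]
  V a = (3, 2, 4, -1)
Solving gives a = (4, -1, -3, 0).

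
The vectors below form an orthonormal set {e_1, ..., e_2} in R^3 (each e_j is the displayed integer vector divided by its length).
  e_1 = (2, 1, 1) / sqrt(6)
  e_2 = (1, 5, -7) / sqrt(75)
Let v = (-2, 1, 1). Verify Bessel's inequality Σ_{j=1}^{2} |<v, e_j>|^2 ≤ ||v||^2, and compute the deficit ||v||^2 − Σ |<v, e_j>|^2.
Σ |<v, e_j>|^2 = 22/25; ||v||^2 = 6; deficit = 128/25

Write each e_j = u_j / sqrt(<u_j, u_j>) where u_j is the displayed integer vector. Then <v, e_j> = <v, u_j> / sqrt(<u_j, u_j>), so |<v, e_j>|^2 = <v, u_j>^2 / <u_j, u_j>.
Coefficients: <v, e_1> = -2/sqrt(6), <v, e_2> = -4/sqrt(75).
Square and sum: Σ |<v, e_j>|^2 = 22/25.
Compute ||v||^2 = v·v = 6.
Deficit = 6 − 22/25 = 128/25 ≥ 0, confirming Bessel's inequality. (The deficit equals ||v − Σ <v,e_j> e_j||^2, the squared distance from v to span{e_j}.)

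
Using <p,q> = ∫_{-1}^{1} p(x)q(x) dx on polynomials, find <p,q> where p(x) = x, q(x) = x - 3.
<p,q> = 2/3

Expand the product: p(x)·q(x) = x^2 - 3*x.
∫_{-1}^{1} of each monomial x^k gives [2/(k+1) if k even, 0 if k odd]. Integrating term-by-term (or equivalently evaluating the antiderivative F(x) = x^3/3 - 3*x^2/2 at the endpoints):
  F(1) − F(−1) = -7/6 − (-11/6) = 2/3.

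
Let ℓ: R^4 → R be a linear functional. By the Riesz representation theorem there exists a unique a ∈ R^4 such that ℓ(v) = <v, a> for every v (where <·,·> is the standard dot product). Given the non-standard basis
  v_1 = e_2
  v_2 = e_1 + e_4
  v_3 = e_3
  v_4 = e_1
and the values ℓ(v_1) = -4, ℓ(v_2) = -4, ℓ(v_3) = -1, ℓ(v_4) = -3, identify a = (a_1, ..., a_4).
a = (-3, -4, -1, -1)

Write a = (a_1, ..., a_4) in the standard basis. For each basis vector v_i, ℓ(v_i) = <v_i, a> is a linear equation in the a_j's. Collect the n equations into a matrix system V a = ℓ, where row i of V is v_i (expressed in the standard basis). Since V is invertible (lower-triangular with 1s on the diagonal, up to permutation), solve by back-substitution:
  V =
[[0, 1, 0, 0],
 [1, 0, 0, 1],
 [0, 0, 1, 0],
 [1, 0, 0, 0]]
  V a = (-4, -4, -1, -3)
Solving gives a = (-3, -4, -1, -1).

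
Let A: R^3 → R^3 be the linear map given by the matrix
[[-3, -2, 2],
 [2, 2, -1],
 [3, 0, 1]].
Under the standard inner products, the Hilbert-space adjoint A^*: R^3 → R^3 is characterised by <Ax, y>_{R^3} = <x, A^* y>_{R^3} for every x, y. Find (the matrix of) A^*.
A^* = A^T =
[[-3, 2, 3],
 [-2, 2, 0],
 [2, -1, 1]]

For real matrices with standard dot products, the defining identity <Ax, y> = <x, A^* y> gives (Ax)^T y = x^T (A^*) y, i.e. x^T A^T y = x^T (A^*) y. Since this holds for all x, y, we must have A^* = A^T. Therefore
A^* =
[[-3, 2, 3],
 [-2, 2, 0],
 [2, -1, 1]].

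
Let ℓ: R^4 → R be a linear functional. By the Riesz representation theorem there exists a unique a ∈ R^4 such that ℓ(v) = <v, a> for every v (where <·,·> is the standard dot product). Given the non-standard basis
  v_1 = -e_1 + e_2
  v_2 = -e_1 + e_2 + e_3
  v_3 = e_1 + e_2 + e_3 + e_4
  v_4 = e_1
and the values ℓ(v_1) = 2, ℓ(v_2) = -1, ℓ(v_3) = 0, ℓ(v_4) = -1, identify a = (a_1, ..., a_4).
a = (-1, 1, -3, 3)

Write a = (a_1, ..., a_4) in the standard basis. For each basis vector v_i, ℓ(v_i) = <v_i, a> is a linear equation in the a_j's. Collect the n equations into a matrix system V a = ℓ, where row i of V is v_i (expressed in the standard basis). Since V is invertible (lower-triangular with 1s on the diagonal, up to permutation), solve by back-substitution:
  V =
[[-1, 1, 0, 0],
 [-1, 1, 1, 0],
 [1, 1, 1, 1],
 [1, 0, 0, 0]]
  V a = (2, -1, 0, -1)
Solving gives a = (-1, 1, -3, 3).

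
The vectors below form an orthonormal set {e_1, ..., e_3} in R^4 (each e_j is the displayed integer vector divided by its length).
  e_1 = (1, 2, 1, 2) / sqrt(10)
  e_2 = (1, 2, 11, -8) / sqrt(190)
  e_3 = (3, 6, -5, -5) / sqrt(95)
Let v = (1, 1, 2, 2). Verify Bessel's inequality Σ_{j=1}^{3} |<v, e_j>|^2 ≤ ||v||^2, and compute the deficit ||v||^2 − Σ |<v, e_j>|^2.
Σ |<v, e_j>|^2 = 49/5; ||v||^2 = 10; deficit = 1/5

Write each e_j = u_j / sqrt(<u_j, u_j>) where u_j is the displayed integer vector. Then <v, e_j> = <v, u_j> / sqrt(<u_j, u_j>), so |<v, e_j>|^2 = <v, u_j>^2 / <u_j, u_j>.
Coefficients: <v, e_1> = 9/sqrt(10), <v, e_2> = 9/sqrt(190), <v, e_3> = -11/sqrt(95).
Square and sum: Σ |<v, e_j>|^2 = 49/5.
Compute ||v||^2 = v·v = 10.
Deficit = 10 − 49/5 = 1/5 ≥ 0, confirming Bessel's inequality. (The deficit equals ||v − Σ <v,e_j> e_j||^2, the squared distance from v to span{e_j}.)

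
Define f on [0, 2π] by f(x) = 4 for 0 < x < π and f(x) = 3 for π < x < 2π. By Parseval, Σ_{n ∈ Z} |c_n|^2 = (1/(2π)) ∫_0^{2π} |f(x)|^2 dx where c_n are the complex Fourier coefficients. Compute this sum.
Σ |c_n|^2 = 25/2

Parseval equates the L^2 energy of f (normalised by 1/(2π)) with the ℓ^2 sum of its Fourier coefficients: (1/(2π)) ∫_0^{2π} |f|^2 = Σ |c_n|^2.
Compute the left side: (1/(2π)) [∫_0^π 4^2 dx + ∫_π^{2π} 3^2 dx] = (1/(2π)) · (16π + 9π) = (16 + 9)/2 = 25/2.
So Σ_{n ∈ Z} |c_n|^2 = 25/2.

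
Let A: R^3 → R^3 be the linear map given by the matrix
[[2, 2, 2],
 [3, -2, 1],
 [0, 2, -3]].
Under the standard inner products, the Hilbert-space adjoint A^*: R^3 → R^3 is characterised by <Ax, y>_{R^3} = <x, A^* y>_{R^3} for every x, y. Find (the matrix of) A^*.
A^* = A^T =
[[2, 3, 0],
 [2, -2, 2],
 [2, 1, -3]]

For real matrices with standard dot products, the defining identity <Ax, y> = <x, A^* y> gives (Ax)^T y = x^T (A^*) y, i.e. x^T A^T y = x^T (A^*) y. Since this holds for all x, y, we must have A^* = A^T. Therefore
A^* =
[[2, 3, 0],
 [2, -2, 2],
 [2, 1, -3]].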